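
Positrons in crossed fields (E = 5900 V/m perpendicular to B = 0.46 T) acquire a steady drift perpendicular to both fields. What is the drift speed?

The steady drift has the magnetic force balancing the electric force, so v_d = E/B.
v_d = 5900/0.46 = 1.3×10⁴ m/s.

v_d ≈ 1.3×10⁴ m/s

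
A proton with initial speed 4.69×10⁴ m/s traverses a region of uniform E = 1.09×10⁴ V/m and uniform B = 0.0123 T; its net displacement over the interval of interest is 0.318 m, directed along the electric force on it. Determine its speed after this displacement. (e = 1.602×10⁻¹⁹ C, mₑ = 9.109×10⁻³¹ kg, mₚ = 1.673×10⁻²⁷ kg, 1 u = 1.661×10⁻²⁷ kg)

v_f ≈ 8.16×10⁵ m/s

B does no work; ΔKE = |q|E d.
½mv_f² = ½mv₀² + |q|Ed = ½(1.673×10⁻²⁷)(4.69×10⁴)² + (1.602×10⁻¹⁹)(1.09×10⁴)(0.318) ≈ 1.840×10⁻¹⁸ J + 5.553×10⁻¹⁶ J ≈ 5.571×10⁻¹⁶ J.
v_f = √(2·5.571×10⁻¹⁶/1.673×10⁻²⁷) ≈ 8.16×10⁵ m/s.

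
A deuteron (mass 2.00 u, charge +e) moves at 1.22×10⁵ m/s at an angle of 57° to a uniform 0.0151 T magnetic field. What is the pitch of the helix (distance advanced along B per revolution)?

p ≈ 0.573 m

v∥ = v cosθ = 1.22×10⁵·cos57° ≈ 6.645×10⁴ m/s.
T = 2πm/(|q|B) = 2π(3.322×10⁻²⁷)/((1.602×10⁻¹⁹)(0.0151)) ≈ 8.629×10⁻⁶ s.
pitch = v∥ T = (6.645×10⁴)(8.629×10⁻⁶) ≈ 0.573 m.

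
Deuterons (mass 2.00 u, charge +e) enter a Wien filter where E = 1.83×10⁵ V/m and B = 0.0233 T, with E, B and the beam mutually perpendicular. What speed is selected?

Zero net Lorentz force requires |qE| = |q v×B|, i.e. E = vB.
v = E/B = 1.83×10⁵/0.0233 = 7.85×10⁶ m/s.
The result is independent of the particle's charge and mass.

v = 7.85×10⁶ m/s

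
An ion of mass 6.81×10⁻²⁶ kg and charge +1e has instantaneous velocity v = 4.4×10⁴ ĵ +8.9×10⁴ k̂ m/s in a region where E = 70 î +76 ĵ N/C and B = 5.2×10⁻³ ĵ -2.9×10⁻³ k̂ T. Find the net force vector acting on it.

F ≈ (-8.34×10⁻¹⁷, 1.22×10⁻¹⁷, 0) N

v×B = (-590, 0, 0) N/C.
E + v×B = (-520, 76.0, 0) N/C.
F = q(E + v×B) = (1.602×10⁻¹⁹ C)·(-520, 76.0, 0) = (-8.34×10⁻¹⁷, 1.22×10⁻¹⁷, 0) N.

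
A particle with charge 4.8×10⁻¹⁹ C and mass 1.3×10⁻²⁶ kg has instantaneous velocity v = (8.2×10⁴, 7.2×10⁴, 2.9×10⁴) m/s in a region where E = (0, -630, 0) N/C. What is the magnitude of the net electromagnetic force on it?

|F| ≈ 3.02×10⁻¹⁶ N

Only an electric field acts, so F = qE = (4.8×10⁻¹⁹ C)·(0, -630, 0) = (0, -3.02×10⁻¹⁶, 0) N.
|F| = 3.02×10⁻¹⁶ N.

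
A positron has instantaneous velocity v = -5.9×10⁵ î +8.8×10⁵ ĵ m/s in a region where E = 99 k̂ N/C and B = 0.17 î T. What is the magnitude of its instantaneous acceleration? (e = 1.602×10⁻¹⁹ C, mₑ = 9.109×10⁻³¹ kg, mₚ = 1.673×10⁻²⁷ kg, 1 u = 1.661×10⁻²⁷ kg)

|a| ≈ 2.63×10¹⁶ m/s²

v×B = (0, 0, -1.50×10⁵) N/C.
E + v×B = (0, 0, -1.50×10⁵) N/C.
F = q(E + v×B) = (1.602×10⁻¹⁹ C)·(0, 0, -1.50×10⁵) = (0, 0, -2.40×10⁻¹⁴) N.
|a| = |F|/m = 2.395×10⁻¹⁴/9.109×10⁻³¹ ≈ 2.63×10¹⁶ m/s².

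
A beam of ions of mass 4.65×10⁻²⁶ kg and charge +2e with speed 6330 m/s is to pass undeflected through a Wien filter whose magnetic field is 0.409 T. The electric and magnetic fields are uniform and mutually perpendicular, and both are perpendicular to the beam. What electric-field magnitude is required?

E = 2590 V/m

For straight-line motion qE = qvB, so E = vB.
E = 6330 × 0.409 = 2590 V/m.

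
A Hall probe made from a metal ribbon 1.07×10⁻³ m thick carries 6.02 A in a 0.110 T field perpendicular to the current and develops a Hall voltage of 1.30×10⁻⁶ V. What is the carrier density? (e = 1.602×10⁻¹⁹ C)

n ≈ 2.97×10²⁷ m⁻³

From V_H = IB/(n e t), n = IB/(V_H e t).
n = (6.02)(0.110)/((1.30×10⁻⁶)(1.602×10⁻¹⁹)(1.07×10⁻³)) ≈ 2.97×10²⁷ m⁻³.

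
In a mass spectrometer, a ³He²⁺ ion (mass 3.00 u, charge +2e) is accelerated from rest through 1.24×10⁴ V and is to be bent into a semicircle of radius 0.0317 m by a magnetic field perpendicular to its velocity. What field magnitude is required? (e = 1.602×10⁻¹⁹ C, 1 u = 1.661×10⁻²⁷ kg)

v = √(2|q|V/m) = √(2·3.204×10⁻¹⁹·1.24×10⁴/4.983×10⁻²⁷) ≈ 1.263×10⁶ m/s.
B = mv/(|q|r) = (4.983×10⁻²⁷)(1.263×10⁶)/((3.204×10⁻¹⁹)(0.0317)) ≈ 0.620 T.

B ≈ 0.620 T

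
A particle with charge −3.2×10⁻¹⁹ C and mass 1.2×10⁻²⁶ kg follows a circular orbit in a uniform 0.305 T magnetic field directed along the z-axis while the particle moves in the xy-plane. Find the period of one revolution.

T ≈ 7.73×10⁻⁷ s

The cyclotron period depends only on m, q, B: T = 2πm/(|q|B).
T = 2π(1.2×10⁻²⁶)/((3.2×10⁻¹⁹)(0.305)) ≈ 7.73×10⁻⁷ s.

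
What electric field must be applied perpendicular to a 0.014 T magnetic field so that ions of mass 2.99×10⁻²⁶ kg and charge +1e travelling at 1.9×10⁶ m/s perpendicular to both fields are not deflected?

For straight-line motion qE = qvB, so E = vB.
E = 1.9×10⁶ × 0.014 = 2.7×10⁴ V/m.

E = 2.7×10⁴ V/m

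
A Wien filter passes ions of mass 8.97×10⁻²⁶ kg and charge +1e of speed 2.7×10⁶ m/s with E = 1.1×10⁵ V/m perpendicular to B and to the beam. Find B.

Balance of forces in the selector: qE = qvB ⇒ B = E/v.
B = 1.1×10⁵/2.7×10⁶ = 0.041 T.

B = 0.041 T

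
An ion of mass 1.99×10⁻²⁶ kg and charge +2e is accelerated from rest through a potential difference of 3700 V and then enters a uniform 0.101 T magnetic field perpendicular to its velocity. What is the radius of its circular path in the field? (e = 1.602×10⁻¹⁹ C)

r ≈ 0.212 m

Acceleration: |q|V = ½mv² ⇒ v = √(2|q|V/m) = √(2·3.204×10⁻¹⁹·3700/1.99×10⁻²⁶) ≈ 3.452×10⁵ m/s.
In the field: r = mv/(|q|B) = (1.99×10⁻²⁶)(3.452×10⁵)/((3.204×10⁻¹⁹)(0.101)) ≈ 0.212 m.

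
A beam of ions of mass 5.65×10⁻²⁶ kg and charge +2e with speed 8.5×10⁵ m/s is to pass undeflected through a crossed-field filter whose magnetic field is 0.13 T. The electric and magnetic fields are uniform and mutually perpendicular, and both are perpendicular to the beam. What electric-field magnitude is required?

For straight-line motion qE = qvB, so E = vB.
E = 8.5×10⁵ × 0.13 = 1.1×10⁵ V/m.

E = 1.1×10⁵ V/m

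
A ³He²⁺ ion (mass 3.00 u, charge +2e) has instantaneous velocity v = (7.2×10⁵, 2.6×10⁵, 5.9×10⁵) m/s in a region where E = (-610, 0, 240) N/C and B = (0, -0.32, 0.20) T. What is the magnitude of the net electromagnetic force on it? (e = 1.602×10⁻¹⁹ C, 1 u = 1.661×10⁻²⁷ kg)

|F| ≈ 1.16×10⁻¹³ N

v×B = (2.41×10⁵, -1.44×10⁵, -2.30×10⁵) N/C.
E + v×B = (2.40×10⁵, -1.44×10⁵, -2.30×10⁵) N/C.
F = q(E + v×B) = (3.204×10⁻¹⁹ C)·(2.40×10⁵, -1.44×10⁵, -2.30×10⁵) = (7.70×10⁻¹⁴, -4.61×10⁻¹⁴, -7.37×10⁻¹⁴) N.
|F| = 1.16×10⁻¹³ N.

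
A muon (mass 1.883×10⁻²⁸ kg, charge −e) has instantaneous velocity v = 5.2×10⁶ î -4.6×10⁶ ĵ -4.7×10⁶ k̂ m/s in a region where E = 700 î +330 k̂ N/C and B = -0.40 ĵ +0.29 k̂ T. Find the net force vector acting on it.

F ≈ (5.15×10⁻¹³, 2.42×10⁻¹³, 3.33×10⁻¹³) N

v×B = (-3.21×10⁶, -1.51×10⁶, -2.08×10⁶) N/C.
E + v×B = (-3.21×10⁶, -1.51×10⁶, -2.08×10⁶) N/C.
F = q(E + v×B) = (−1.602×10⁻¹⁹ C)·(-3.21×10⁶, -1.51×10⁶, -2.08×10⁶) = (5.15×10⁻¹³, 2.42×10⁻¹³, 3.33×10⁻¹³) N.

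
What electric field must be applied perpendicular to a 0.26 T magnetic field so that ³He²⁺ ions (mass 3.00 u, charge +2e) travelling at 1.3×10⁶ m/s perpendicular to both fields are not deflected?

For straight-line motion qE = qvB, so E = vB.
E = 1.3×10⁶ × 0.26 = 3.4×10⁵ V/m.

E = 3.4×10⁵ V/m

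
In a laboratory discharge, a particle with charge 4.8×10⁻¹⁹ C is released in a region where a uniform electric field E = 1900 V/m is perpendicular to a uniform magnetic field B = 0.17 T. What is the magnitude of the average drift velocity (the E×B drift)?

v_d ≈ 1.1×10⁴ m/s

In crossed fields the guiding centre drifts at v_d = |E×B|/B² = E/B, independent of charge and mass.
v_d = 1900/0.17 = 1.1×10⁴ m/s.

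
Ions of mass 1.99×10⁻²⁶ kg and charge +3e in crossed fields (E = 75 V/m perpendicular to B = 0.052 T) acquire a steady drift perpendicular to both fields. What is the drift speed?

v_d ≈ 1400 m/s

The steady drift has the magnetic force balancing the electric force, so v_d = E/B.
v_d = 75/0.052 = 1400 m/s.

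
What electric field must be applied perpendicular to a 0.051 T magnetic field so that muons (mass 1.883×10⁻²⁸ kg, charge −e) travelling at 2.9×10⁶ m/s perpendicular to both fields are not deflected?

For straight-line motion qE = qvB, so E = vB.
E = 2.9×10⁶ × 0.051 = 1.5×10⁵ V/m.

E = 1.5×10⁵ V/m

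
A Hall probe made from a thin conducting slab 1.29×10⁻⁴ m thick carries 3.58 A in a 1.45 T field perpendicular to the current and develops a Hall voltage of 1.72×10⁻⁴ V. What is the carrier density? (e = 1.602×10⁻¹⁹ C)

From V_H = IB/(n e t), n = IB/(V_H e t).
n = (3.58)(1.45)/((1.72×10⁻⁴)(1.602×10⁻¹⁹)(1.29×10⁻⁴)) ≈ 1.46×10²⁷ m⁻³.

n ≈ 1.46×10²⁷ m⁻³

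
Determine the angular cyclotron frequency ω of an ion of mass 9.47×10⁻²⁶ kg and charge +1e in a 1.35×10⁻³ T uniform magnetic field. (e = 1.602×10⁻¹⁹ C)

ω ≈ 2280 rad/s

ω = |q|B/m.
ω = (1.602×10⁻¹⁹)(1.35×10⁻³)/9.47×10⁻²⁶ ≈ 2280 rad/s.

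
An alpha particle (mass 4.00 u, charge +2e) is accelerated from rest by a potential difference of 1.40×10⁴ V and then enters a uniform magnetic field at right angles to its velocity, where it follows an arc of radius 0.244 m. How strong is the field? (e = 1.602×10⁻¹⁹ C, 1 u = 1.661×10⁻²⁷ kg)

B ≈ 0.0988 T

v = √(2|q|V/m) = √(2·3.204×10⁻¹⁹·1.40×10⁴/6.644×10⁻²⁷) ≈ 1.162×10⁶ m/s.
B = mv/(|q|r) = (6.644×10⁻²⁷)(1.162×10⁶)/((3.204×10⁻¹⁹)(0.244)) ≈ 0.0988 T.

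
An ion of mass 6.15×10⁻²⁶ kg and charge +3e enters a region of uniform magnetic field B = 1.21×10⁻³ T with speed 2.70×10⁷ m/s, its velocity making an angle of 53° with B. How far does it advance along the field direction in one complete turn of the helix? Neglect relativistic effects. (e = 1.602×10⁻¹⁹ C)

p ≈ 1.08×10⁴ m

v∥ = v cosθ = 2.70×10⁷·cos53° ≈ 1.625×10⁷ m/s.
T = 2πm/(|q|B) = 2π(6.15×10⁻²⁶)/((4.806×10⁻¹⁹)(1.21×10⁻³)) ≈ 6.645×10⁻⁴ s.
pitch = v∥ T = (1.625×10⁷)(6.645×10⁻⁴) ≈ 1.08×10⁴ m.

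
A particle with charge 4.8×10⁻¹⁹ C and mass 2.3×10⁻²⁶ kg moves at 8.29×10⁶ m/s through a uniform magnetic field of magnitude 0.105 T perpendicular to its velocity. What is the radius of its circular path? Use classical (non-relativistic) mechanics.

The magnetic force provides the centripetal force: |q|vB = mv²/r.
r = mv/(|q|B) = (2.3×10⁻²⁶)(8.29×10⁶)/((4.8×10⁻¹⁹)(0.105)) ≈ 3.78 m.

r ≈ 3.78 m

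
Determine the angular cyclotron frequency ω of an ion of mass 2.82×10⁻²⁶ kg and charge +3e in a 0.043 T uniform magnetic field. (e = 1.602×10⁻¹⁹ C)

ω ≈ 7.3×10⁵ rad/s

ω = |q|B/m.
ω = (4.806×10⁻¹⁹)(0.043)/2.82×10⁻²⁶ ≈ 7.3×10⁵ rad/s.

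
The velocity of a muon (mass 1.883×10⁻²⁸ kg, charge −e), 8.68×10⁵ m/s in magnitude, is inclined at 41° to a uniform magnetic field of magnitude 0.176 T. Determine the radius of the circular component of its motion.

r ≈ 3.80×10⁻³ m

v⊥ = v sinθ = 8.68×10⁵·sin41° ≈ 5.695×10⁵ m/s.
r = m v⊥/(|q|B) = (1.883×10⁻²⁸)(5.695×10⁵)/((1.602×10⁻¹⁹)(0.176)) ≈ 3.80×10⁻³ m.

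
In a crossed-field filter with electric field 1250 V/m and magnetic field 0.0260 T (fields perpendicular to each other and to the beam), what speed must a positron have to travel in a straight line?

Zero net Lorentz force requires |qE| = |q v×B|, i.e. E = vB.
v = E/B = 1250/0.0260 = 4.81×10⁴ m/s.
The result is independent of the particle's charge and mass.

v = 4.81×10⁴ m/s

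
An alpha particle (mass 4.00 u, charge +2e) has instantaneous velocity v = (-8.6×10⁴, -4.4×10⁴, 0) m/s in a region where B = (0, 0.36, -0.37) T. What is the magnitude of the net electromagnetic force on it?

v×B = (1.63×10⁴, -3.18×10⁴, -3.10×10⁴) N/C.
F = q v×B = (3.204×10⁻¹⁹ C)·(1.63×10⁴, -3.18×10⁴, -3.10×10⁴) = (5.22×10⁻¹⁵, -1.02×10⁻¹⁴, -9.92×10⁻¹⁵) N.
|F| = 1.52×10⁻¹⁴ N.

|F| ≈ 1.52×10⁻¹⁴ N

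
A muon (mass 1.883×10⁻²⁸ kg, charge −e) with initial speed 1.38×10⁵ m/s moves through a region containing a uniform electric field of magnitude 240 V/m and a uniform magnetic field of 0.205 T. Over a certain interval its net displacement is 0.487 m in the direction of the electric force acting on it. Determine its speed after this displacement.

B does no work; ΔKE = |q|E d.
½mv_f² = ½mv₀² + |q|Ed = ½(1.883×10⁻²⁸)(1.38×10⁵)² + (1.602×10⁻¹⁹)(240)(0.487) ≈ 1.793×10⁻¹⁸ J + 1.872×10⁻¹⁷ J ≈ 2.052×10⁻¹⁷ J.
v_f = √(2·2.052×10⁻¹⁷/1.883×10⁻²⁸) ≈ 4.67×10⁵ m/s.

v_f ≈ 4.67×10⁵ m/s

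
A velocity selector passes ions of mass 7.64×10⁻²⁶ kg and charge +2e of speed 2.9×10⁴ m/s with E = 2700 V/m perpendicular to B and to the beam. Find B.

Balance of forces in the selector: qE = qvB ⇒ B = E/v.
B = 2700/2.9×10⁴ = 0.093 T.

B = 0.093 T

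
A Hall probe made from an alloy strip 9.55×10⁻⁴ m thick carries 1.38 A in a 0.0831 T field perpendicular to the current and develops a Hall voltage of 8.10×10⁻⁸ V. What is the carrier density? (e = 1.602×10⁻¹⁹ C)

From V_H = IB/(n e t), n = IB/(V_H e t).
n = (1.38)(0.0831)/((8.10×10⁻⁸)(1.602×10⁻¹⁹)(9.55×10⁻⁴)) ≈ 9.25×10²⁷ m⁻³.

n ≈ 9.25×10²⁷ m⁻³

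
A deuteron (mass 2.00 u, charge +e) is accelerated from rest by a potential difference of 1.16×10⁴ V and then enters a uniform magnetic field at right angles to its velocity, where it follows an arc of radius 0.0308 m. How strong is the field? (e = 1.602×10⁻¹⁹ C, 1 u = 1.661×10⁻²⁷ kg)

B ≈ 0.712 T

v = √(2|q|V/m) = √(2·1.602×10⁻¹⁹·1.16×10⁴/3.322×10⁻²⁷) ≈ 1.058×10⁶ m/s.
B = mv/(|q|r) = (3.322×10⁻²⁷)(1.058×10⁶)/((1.602×10⁻¹⁹)(0.0308)) ≈ 0.712 T.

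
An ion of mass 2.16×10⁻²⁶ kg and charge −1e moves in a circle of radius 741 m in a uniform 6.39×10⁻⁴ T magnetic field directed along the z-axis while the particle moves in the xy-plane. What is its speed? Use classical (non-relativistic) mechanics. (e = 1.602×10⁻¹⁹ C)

v ≈ 3.51×10⁶ m/s

From |q|vB = mv²/r, v = |q|Br/m.
v = (1.602×10⁻¹⁹)(6.39×10⁻⁴)(741)/2.16×10⁻²⁶ ≈ 3.51×10⁶ m/s.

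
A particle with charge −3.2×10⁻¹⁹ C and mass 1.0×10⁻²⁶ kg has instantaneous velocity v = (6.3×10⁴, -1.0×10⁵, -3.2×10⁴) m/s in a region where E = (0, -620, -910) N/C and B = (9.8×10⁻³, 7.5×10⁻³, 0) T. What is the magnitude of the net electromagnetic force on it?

v×B = (240, -314, 1450) N/C.
E + v×B = (240, -934, 542) N/C.
F = q(E + v×B) = (−3.2×10⁻¹⁹ C)·(240, -934, 542) = (-7.68×10⁻¹⁷, 2.99×10⁻¹⁶, -1.74×10⁻¹⁶) N.
|F| = 3.54×10⁻¹⁶ N.

|F| ≈ 3.54×10⁻¹⁶ N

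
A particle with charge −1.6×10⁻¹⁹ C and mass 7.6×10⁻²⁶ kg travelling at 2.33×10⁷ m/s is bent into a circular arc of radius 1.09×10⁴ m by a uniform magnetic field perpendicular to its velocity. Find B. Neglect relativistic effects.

From |q|vB = mv²/r, B = mv/(|q|r).
B = (7.6×10⁻²⁶)(2.33×10⁷)/((1.6×10⁻¹⁹)(1.09×10⁴)) ≈ 1.02×10⁻³ T.

B ≈ 1.02×10⁻³ T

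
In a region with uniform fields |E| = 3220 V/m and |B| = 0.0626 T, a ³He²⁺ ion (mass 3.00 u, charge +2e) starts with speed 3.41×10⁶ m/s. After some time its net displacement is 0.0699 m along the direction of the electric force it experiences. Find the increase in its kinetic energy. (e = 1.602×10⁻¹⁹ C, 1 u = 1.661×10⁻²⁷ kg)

ΔKE ≈ 7.21×10⁻¹⁷ J

The magnetic force is always ⟂ v and does no work; only the electric force changes KE.
ΔKE = F_E · d = |q|E d = (3.204×10⁻¹⁹)(3220)(0.0699) ≈ 7.21×10⁻¹⁷ J.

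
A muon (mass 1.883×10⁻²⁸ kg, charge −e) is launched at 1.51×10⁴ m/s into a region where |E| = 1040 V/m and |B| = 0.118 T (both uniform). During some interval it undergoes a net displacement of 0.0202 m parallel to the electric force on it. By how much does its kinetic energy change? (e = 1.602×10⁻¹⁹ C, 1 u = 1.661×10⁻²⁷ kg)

ΔKE ≈ 3.37×10⁻¹⁸ J

The magnetic force is always ⟂ v and does no work; only the electric force changes KE.
ΔKE = F_E · d = |q|E d = (1.602×10⁻¹⁹)(1040)(0.0202) ≈ 3.37×10⁻¹⁸ J.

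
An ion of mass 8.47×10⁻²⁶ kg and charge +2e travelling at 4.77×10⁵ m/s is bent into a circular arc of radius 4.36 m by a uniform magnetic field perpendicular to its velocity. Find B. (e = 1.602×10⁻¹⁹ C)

B ≈ 0.0289 T

From |q|vB = mv²/r, B = mv/(|q|r).
B = (8.47×10⁻²⁶)(4.77×10⁵)/((3.204×10⁻¹⁹)(4.36)) ≈ 0.0289 T.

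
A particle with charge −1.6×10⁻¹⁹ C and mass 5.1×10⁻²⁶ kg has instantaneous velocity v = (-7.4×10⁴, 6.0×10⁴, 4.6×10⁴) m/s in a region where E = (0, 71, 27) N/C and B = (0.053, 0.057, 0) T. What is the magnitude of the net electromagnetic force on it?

v×B = (-2620, 2440, -7400) N/C.
E + v×B = (-2620, 2510, -7370) N/C.
F = q(E + v×B) = (−1.6×10⁻¹⁹ C)·(-2620, 2510, -7370) = (4.20×10⁻¹⁶, -4.01×10⁻¹⁶, 1.18×10⁻¹⁵) N.
|F| = 1.31×10⁻¹⁵ N.

|F| ≈ 1.31×10⁻¹⁵ N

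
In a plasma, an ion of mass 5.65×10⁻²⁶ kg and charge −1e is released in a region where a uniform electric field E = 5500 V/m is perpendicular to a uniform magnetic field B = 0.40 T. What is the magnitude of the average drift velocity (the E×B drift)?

The steady drift has the magnetic force balancing the electric force, so v_d = E/B.
v_d = 5500/0.40 = 1.4×10⁴ m/s.

v_d ≈ 1.4×10⁴ m/s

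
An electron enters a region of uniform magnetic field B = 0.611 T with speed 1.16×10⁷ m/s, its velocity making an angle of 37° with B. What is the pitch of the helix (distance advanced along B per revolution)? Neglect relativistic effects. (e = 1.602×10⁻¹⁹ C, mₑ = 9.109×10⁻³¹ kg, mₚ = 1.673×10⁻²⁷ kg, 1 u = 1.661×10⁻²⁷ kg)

p ≈ 5.42×10⁻⁴ m

v∥ = v cosθ = 1.16×10⁷·cos37° ≈ 9.264×10⁶ m/s.
T = 2πm/(|q|B) = 2π(9.109×10⁻³¹)/((1.602×10⁻¹⁹)(0.611)) ≈ 5.847×10⁻¹¹ s.
pitch = v∥ T = (9.264×10⁶)(5.847×10⁻¹¹) ≈ 5.42×10⁻⁴ m.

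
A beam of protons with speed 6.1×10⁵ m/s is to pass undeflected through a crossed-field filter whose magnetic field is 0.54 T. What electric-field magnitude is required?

E = 3.3×10⁵ V/m

For straight-line motion qE = qvB, so E = vB.
E = 6.1×10⁵ × 0.54 = 3.3×10⁵ V/m.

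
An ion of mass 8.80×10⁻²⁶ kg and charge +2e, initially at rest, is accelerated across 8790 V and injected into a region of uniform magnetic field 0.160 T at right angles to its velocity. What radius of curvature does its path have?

r ≈ 0.434 m

Acceleration: |q|V = ½mv² ⇒ v = √(2|q|V/m) = √(2·3.204×10⁻¹⁹·8790/8.80×10⁻²⁶) ≈ 2.530×10⁵ m/s.
In the field: r = mv/(|q|B) = (8.80×10⁻²⁶)(2.530×10⁵)/((3.204×10⁻¹⁹)(0.160)) ≈ 0.434 m.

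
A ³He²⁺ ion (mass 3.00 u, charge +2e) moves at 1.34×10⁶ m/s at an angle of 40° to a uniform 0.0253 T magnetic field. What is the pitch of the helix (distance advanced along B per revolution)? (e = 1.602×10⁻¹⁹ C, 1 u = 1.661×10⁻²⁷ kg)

p ≈ 3.96 m

v∥ = v cosθ = 1.34×10⁶·cos40° ≈ 1.026×10⁶ m/s.
T = 2πm/(|q|B) = 2π(4.983×10⁻²⁷)/((3.204×10⁻¹⁹)(0.0253)) ≈ 3.862×10⁻⁶ s.
pitch = v∥ T = (1.026×10⁶)(3.862×10⁻⁶) ≈ 3.96 m.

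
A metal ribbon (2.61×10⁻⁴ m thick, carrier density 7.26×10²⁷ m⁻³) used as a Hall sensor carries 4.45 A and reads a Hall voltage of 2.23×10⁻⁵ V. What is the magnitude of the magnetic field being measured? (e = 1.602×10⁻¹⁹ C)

From V_H = IB/(n e t), B = V_H n e t / I.
B = (2.23×10⁻⁵)(7.26×10²⁷)(1.602×10⁻¹⁹)(2.61×10⁻⁴)/4.45 ≈ 1.52 T.

B ≈ 1.52 T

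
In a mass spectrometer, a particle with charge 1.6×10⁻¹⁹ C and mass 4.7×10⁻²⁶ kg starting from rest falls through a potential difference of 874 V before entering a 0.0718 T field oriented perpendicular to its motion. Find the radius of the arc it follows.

Acceleration: |q|V = ½mv² ⇒ v = √(2|q|V/m) = √(2·1.6×10⁻¹⁹·874/4.7×10⁻²⁶) ≈ 7.714×10⁴ m/s.
In the field: r = mv/(|q|B) = (4.7×10⁻²⁶)(7.714×10⁴)/((1.6×10⁻¹⁹)(0.0718)) ≈ 0.316 m.

r ≈ 0.316 m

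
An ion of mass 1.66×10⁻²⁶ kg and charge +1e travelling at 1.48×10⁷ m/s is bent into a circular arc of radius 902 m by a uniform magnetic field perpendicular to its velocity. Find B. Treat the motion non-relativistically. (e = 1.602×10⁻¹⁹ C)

From |q|vB = mv²/r, B = mv/(|q|r).
B = (1.66×10⁻²⁶)(1.48×10⁷)/((1.602×10⁻¹⁹)(902)) ≈ 1.70×10⁻³ T.

B ≈ 1.70×10⁻³ T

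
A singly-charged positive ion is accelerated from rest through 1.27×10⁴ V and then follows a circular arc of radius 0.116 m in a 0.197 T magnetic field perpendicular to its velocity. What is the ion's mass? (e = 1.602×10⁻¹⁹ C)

Combine |q|V = ½mv² and r = mv/(|q|B): eliminate v to get m = qB²r²/(2V).
m = (1.602×10⁻¹⁹)(0.197)²(0.116)²/(2·1.27×10⁴) ≈ 3.29×10⁻²⁷ kg.

m ≈ 3.29×10⁻²⁷ kg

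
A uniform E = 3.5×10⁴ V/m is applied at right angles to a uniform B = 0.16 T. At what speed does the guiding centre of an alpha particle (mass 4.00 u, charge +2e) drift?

v_d ≈ 2.2×10⁵ m/s

In crossed fields the guiding centre drifts at v_d = |E×B|/B² = E/B, independent of charge and mass.
v_d = 3.5×10⁴/0.16 = 2.2×10⁵ m/s.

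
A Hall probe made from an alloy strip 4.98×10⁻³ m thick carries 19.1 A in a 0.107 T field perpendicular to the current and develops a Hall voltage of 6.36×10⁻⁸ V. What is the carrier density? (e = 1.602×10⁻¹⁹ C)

From V_H = IB/(n e t), n = IB/(V_H e t).
n = (19.1)(0.107)/((6.36×10⁻⁸)(1.602×10⁻¹⁹)(4.98×10⁻³)) ≈ 4.03×10²⁸ m⁻³.

n ≈ 4.03×10²⁸ m⁻³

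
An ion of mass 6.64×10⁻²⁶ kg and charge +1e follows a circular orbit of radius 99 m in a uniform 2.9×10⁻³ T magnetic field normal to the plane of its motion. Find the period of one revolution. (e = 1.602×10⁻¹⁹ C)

The cyclotron period depends only on m, q, B: T = 2πm/(|q|B).
T = 2π(6.64×10⁻²⁶)/((1.602×10⁻¹⁹)(2.9×10⁻³)) ≈ 9.0×10⁻⁴ s.

T ≈ 9.0×10⁻⁴ s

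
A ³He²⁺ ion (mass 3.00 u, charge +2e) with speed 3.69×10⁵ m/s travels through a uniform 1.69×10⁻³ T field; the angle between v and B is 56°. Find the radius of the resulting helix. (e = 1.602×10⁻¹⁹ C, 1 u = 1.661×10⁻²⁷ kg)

v⊥ = v sinθ = 3.69×10⁵·sin56° ≈ 3.059×10⁵ m/s.
r = m v⊥/(|q|B) = (4.983×10⁻²⁷)(3.059×10⁵)/((3.204×10⁻¹⁹)(1.69×10⁻³)) ≈ 2.82 m.

r ≈ 2.82 m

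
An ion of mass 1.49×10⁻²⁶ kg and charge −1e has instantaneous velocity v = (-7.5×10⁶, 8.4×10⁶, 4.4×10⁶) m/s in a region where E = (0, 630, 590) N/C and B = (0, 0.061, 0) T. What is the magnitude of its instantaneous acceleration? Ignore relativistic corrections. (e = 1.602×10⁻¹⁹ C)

|a| ≈ 5.70×10¹² m/s²

v×B = (-2.68×10⁵, 0, -4.58×10⁵) N/C.
E + v×B = (-2.68×10⁵, 630, -4.57×10⁵) N/C.
F = q(E + v×B) = (−1.602×10⁻¹⁹ C)·(-2.68×10⁵, 630, -4.57×10⁵) = (4.30×10⁻¹⁴, -1.01×10⁻¹⁶, 7.32×10⁻¹⁴) N.
|a| = |F|/m = 8.489×10⁻¹⁴/1.49×10⁻²⁶ ≈ 5.70×10¹² m/s².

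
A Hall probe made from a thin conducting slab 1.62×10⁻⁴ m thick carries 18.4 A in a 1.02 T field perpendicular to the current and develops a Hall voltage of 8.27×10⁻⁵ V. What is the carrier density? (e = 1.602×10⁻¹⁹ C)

From V_H = IB/(n e t), n = IB/(V_H e t).
n = (18.4)(1.02)/((8.27×10⁻⁵)(1.602×10⁻¹⁹)(1.62×10⁻⁴)) ≈ 8.74×10²⁷ m⁻³.

n ≈ 8.74×10²⁷ m⁻³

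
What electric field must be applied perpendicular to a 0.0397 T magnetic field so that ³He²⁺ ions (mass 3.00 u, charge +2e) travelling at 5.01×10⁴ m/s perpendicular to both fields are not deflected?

For straight-line motion qE = qvB, so E = vB.
E = 5.01×10⁴ × 0.0397 = 1990 V/m.

E = 1990 V/m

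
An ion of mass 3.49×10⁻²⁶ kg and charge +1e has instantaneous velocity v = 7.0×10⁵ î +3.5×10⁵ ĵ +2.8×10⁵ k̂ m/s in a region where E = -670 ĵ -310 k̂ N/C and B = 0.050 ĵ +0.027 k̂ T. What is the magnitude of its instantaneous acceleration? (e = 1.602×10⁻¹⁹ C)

|a| ≈ 1.84×10¹¹ m/s²

v×B = (-4550, -1.89×10⁴, 3.50×10⁴) N/C.
E + v×B = (-4550, -1.96×10⁴, 3.47×10⁴) N/C.
F = q(E + v×B) = (1.602×10⁻¹⁹ C)·(-4550, -1.96×10⁴, 3.47×10⁴) = (-7.29×10⁻¹⁶, -3.14×10⁻¹⁵, 5.56×10⁻¹⁵) N.
|a| = |F|/m = 6.422×10⁻¹⁵/3.49×10⁻²⁶ ≈ 1.84×10¹¹ m/s².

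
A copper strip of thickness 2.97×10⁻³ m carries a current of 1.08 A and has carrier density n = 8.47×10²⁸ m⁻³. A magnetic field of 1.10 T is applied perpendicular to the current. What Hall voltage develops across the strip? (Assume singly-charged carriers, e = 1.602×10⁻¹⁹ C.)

V_H = IB/(n e t).
V_H = (1.08)(1.10)/((8.47×10²⁸)(1.602×10⁻¹⁹)(2.97×10⁻³)) ≈ 2.95×10⁻⁸ V.

V_H ≈ 2.95×10⁻⁸ V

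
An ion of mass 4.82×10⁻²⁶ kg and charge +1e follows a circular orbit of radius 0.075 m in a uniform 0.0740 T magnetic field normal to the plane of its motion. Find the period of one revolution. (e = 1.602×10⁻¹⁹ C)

The cyclotron period depends only on m, q, B: T = 2πm/(|q|B).
T = 2π(4.82×10⁻²⁶)/((1.602×10⁻¹⁹)(0.0740)) ≈ 2.55×10⁻⁵ s.

T ≈ 2.55×10⁻⁵ s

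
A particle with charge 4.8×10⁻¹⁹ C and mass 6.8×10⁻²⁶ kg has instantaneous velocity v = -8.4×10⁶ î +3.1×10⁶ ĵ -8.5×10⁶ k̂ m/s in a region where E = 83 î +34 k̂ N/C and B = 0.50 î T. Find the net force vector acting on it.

F ≈ (3.98×10⁻¹⁷, -2.04×10⁻¹², -7.44×10⁻¹³) N

v×B = (0, -4.25×10⁶, -1.55×10⁶) N/C.
E + v×B = (83.0, -4.25×10⁶, -1.55×10⁶) N/C.
F = q(E + v×B) = (4.8×10⁻¹⁹ C)·(83.0, -4.25×10⁶, -1.55×10⁶) = (3.98×10⁻¹⁷, -2.04×10⁻¹², -7.44×10⁻¹³) N.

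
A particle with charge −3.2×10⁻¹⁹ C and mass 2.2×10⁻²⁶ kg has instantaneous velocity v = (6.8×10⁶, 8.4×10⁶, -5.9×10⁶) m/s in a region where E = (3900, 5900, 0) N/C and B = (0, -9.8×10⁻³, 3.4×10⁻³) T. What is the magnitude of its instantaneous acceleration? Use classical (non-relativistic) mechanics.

|a| ≈ 1.07×10¹² m/s²

v×B = (-2.93×10⁴, -2.31×10⁴, -6.66×10⁴) N/C.
E + v×B = (-2.54×10⁴, -1.72×10⁴, -6.66×10⁴) N/C.
F = q(E + v×B) = (−3.2×10⁻¹⁹ C)·(-2.54×10⁴, -1.72×10⁴, -6.66×10⁴) = (8.12×10⁻¹⁵, 5.51×10⁻¹⁵, 2.13×10⁻¹⁴) N.
|a| = |F|/m = 2.347×10⁻¹⁴/2.2×10⁻²⁶ ≈ 1.07×10¹² m/s².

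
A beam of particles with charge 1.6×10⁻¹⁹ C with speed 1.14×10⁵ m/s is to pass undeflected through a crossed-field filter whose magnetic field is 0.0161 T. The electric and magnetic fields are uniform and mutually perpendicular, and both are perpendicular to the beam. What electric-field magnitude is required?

E = 1840 V/m

For straight-line motion qE = qvB, so E = vB.
E = 1.14×10⁵ × 0.0161 = 1840 V/m.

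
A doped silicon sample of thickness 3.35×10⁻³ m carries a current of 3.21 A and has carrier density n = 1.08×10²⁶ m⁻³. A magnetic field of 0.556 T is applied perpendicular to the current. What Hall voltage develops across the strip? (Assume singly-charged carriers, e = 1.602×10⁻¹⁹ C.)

V_H ≈ 3.08×10⁻⁵ V

V_H = IB/(n e t).
V_H = (3.21)(0.556)/((1.08×10²⁶)(1.602×10⁻¹⁹)(3.35×10⁻³)) ≈ 3.08×10⁻⁵ V.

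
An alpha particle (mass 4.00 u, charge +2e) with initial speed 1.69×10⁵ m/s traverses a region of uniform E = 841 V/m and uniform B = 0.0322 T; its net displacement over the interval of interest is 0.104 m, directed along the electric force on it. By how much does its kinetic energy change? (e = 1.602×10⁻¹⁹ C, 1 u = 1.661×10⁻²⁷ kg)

The magnetic force is always ⟂ v and does no work; only the electric force changes KE.
ΔKE = F_E · d = |q|E d = (3.204×10⁻¹⁹)(841)(0.104) ≈ 2.80×10⁻¹⁷ J.

ΔKE ≈ 2.80×10⁻¹⁷ J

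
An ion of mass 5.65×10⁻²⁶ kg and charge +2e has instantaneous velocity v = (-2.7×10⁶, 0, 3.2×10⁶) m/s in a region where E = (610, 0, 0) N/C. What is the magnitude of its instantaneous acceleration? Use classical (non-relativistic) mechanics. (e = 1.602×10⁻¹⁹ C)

Only an electric field acts, so F = qE = (3.204×10⁻¹⁹ C)·(610, 0, 0) = (1.95×10⁻¹⁶, 0, 0) N.
|a| = |F|/m = 1.954×10⁻¹⁶/5.65×10⁻²⁶ ≈ 3.46×10⁹ m/s².

|a| ≈ 3.46×10⁹ m/s²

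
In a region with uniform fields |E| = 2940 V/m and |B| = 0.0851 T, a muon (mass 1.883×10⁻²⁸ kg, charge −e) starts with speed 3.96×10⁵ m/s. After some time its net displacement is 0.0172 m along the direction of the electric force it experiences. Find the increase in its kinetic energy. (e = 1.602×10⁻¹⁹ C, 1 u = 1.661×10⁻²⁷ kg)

The magnetic force is always ⟂ v and does no work; only the electric force changes KE.
ΔKE = F_E · d = |q|E d = (1.602×10⁻¹⁹)(2940)(0.0172) ≈ 8.10×10⁻¹⁸ J.

ΔKE ≈ 8.10×10⁻¹⁸ J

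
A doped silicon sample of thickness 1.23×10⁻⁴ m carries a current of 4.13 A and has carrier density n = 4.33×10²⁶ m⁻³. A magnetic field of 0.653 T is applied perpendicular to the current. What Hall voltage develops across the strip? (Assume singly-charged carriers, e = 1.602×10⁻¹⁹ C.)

V_H ≈ 3.16×10⁻⁴ V

V_H = IB/(n e t).
V_H = (4.13)(0.653)/((4.33×10²⁶)(1.602×10⁻¹⁹)(1.23×10⁻⁴)) ≈ 3.16×10⁻⁴ V.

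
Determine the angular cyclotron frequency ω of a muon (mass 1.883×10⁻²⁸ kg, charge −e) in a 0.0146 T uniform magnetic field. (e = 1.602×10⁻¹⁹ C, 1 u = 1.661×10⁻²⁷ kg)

ω = |q|B/m.
ω = (1.602×10⁻¹⁹)(0.0146)/1.883×10⁻²⁸ ≈ 1.24×10⁷ rad/s.

ω ≈ 1.24×10⁷ rad/s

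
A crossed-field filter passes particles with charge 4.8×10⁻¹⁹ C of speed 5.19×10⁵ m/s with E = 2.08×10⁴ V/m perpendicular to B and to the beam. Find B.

B = 0.0401 T

Balance of forces in the selector: qE = qvB ⇒ B = E/v.
B = 2.08×10⁴/5.19×10⁵ = 0.0401 T.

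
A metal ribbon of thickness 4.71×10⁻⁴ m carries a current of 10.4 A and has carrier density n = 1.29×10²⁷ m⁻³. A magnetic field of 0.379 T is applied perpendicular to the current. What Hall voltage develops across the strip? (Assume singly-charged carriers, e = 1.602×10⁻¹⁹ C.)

V_H = IB/(n e t).
V_H = (10.4)(0.379)/((1.29×10²⁷)(1.602×10⁻¹⁹)(4.71×10⁻⁴)) ≈ 4.05×10⁻⁵ V.

V_H ≈ 4.05×10⁻⁵ V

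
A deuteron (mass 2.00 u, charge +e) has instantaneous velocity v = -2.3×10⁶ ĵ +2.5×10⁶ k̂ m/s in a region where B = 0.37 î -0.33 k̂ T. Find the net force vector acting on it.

F ≈ (1.22×10⁻¹³, 1.48×10⁻¹³, 1.36×10⁻¹³) N

v×B = (7.59×10⁵, 9.25×10⁵, 8.51×10⁵) N/C.
F = q v×B = (1.602×10⁻¹⁹ C)·(7.59×10⁵, 9.25×10⁵, 8.51×10⁵) = (1.22×10⁻¹³, 1.48×10⁻¹³, 1.36×10⁻¹³) N.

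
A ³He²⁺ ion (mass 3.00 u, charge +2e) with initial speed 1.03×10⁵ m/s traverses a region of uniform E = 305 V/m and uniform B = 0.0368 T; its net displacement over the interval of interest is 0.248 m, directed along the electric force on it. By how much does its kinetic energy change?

The magnetic force is always ⟂ v and does no work; only the electric force changes KE.
ΔKE = F_E · d = |q|E d = (3.204×10⁻¹⁹)(305)(0.248) ≈ 2.42×10⁻¹⁷ J.

ΔKE ≈ 2.42×10⁻¹⁷ J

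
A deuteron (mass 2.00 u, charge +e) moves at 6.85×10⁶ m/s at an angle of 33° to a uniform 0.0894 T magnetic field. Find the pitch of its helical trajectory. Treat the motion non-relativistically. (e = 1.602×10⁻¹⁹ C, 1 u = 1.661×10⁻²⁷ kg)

p ≈ 8.37 m

v∥ = v cosθ = 6.85×10⁶·cos33° ≈ 5.745×10⁶ m/s.
T = 2πm/(|q|B) = 2π(3.322×10⁻²⁷)/((1.602×10⁻¹⁹)(0.0894)) ≈ 1.457×10⁻⁶ s.
pitch = v∥ T = (5.745×10⁶)(1.457×10⁻⁶) ≈ 8.37 m.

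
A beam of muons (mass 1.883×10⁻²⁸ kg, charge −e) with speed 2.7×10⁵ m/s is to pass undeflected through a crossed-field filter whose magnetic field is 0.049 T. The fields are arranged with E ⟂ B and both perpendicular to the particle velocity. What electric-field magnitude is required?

E = 1.3×10⁴ V/m

For straight-line motion qE = qvB, so E = vB.
E = 2.7×10⁵ × 0.049 = 1.3×10⁴ V/m.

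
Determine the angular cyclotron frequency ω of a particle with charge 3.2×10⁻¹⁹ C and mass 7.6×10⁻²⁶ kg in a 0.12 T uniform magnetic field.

ω = |q|B/m.
ω = (3.2×10⁻¹⁹)(0.12)/7.6×10⁻²⁶ ≈ 5.1×10⁵ rad/s.

ω ≈ 5.1×10⁵ rad/s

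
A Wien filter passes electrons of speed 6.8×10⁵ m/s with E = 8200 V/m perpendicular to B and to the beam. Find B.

B = 0.012 T

Balance of forces in the selector: qE = qvB ⇒ B = E/v.
B = 8200/6.8×10⁵ = 0.012 T.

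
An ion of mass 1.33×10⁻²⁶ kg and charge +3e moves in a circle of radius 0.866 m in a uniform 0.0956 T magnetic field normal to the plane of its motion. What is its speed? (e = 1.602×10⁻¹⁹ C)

v ≈ 2.99×10⁶ m/s

From |q|vB = mv²/r, v = |q|Br/m.
v = (4.806×10⁻¹⁹)(0.0956)(0.866)/1.33×10⁻²⁶ ≈ 2.99×10⁶ m/s.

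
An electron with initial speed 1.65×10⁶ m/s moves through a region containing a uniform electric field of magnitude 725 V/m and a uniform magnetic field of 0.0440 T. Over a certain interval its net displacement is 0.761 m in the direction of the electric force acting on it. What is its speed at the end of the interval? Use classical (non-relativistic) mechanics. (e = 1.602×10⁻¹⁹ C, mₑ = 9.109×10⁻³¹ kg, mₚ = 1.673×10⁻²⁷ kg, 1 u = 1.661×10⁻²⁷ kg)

B does no work; ΔKE = |q|E d.
½mv_f² = ½mv₀² + |q|Ed = ½(9.109×10⁻³¹)(1.65×10⁶)² + (1.602×10⁻¹⁹)(725)(0.761) ≈ 1.240×10⁻¹⁸ J + 8.839×10⁻¹⁷ J ≈ 8.963×10⁻¹⁷ J.
v_f = √(2·8.963×10⁻¹⁷/9.109×10⁻³¹) ≈ 1.40×10⁷ m/s.

v_f ≈ 1.40×10⁷ m/s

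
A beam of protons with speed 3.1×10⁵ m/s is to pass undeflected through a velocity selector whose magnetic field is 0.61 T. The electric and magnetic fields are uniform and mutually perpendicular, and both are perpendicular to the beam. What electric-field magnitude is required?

For straight-line motion qE = qvB, so E = vB.
E = 3.1×10⁵ × 0.61 = 1.9×10⁵ V/m.

E = 1.9×10⁵ V/m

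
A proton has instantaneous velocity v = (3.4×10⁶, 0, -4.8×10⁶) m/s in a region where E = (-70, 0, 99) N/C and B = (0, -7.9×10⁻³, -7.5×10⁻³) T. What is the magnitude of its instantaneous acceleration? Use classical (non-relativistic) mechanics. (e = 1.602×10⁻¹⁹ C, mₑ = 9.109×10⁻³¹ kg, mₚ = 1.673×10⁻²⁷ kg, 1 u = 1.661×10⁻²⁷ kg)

v×B = (-3.79×10⁴, 2.55×10⁴, -2.69×10⁴) N/C.
E + v×B = (-3.80×10⁴, 2.55×10⁴, -2.68×10⁴) N/C.
F = q(E + v×B) = (1.602×10⁻¹⁹ C)·(-3.80×10⁴, 2.55×10⁴, -2.68×10⁴) = (-6.09×10⁻¹⁵, 4.09×10⁻¹⁵, -4.29×10⁻¹⁵) N.
|a| = |F|/m = 8.492×10⁻¹⁵/1.673×10⁻²⁷ ≈ 5.08×10¹² m/s².

|a| ≈ 5.08×10¹² m/s²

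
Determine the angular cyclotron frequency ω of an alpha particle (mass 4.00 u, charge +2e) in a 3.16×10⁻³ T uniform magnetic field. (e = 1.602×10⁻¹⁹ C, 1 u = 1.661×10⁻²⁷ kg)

ω = |q|B/m.
ω = (3.204×10⁻¹⁹)(3.16×10⁻³)/6.644×10⁻²⁷ ≈ 1.52×10⁵ rad/s.

ω ≈ 1.52×10⁵ rad/s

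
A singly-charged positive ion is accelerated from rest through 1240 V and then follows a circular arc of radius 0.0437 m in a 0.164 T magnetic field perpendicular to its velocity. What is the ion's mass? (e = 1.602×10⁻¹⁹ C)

Combine |q|V = ½mv² and r = mv/(|q|B): eliminate v to get m = qB²r²/(2V).
m = (1.602×10⁻¹⁹)(0.164)²(0.0437)²/(2·1240) ≈ 3.32×10⁻²⁷ kg.

m ≈ 3.32×10⁻²⁷ kg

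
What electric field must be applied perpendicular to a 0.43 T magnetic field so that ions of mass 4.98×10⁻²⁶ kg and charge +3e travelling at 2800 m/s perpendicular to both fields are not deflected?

For straight-line motion qE = qvB, so E = vB.
E = 2800 × 0.43 = 1200 V/m.

E = 1200 V/m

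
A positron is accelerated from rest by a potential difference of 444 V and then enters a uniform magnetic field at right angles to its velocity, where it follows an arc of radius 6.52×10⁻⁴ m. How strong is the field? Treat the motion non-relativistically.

v = √(2|q|V/m) = √(2·1.602×10⁻¹⁹·444/9.109×10⁻³¹) ≈ 1.250×10⁷ m/s.
B = mv/(|q|r) = (9.109×10⁻³¹)(1.250×10⁷)/((1.602×10⁻¹⁹)(6.52×10⁻⁴)) ≈ 0.109 T.

B ≈ 0.109 T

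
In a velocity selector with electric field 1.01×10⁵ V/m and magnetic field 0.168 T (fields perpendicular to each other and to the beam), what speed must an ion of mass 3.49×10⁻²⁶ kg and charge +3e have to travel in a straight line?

v = 6.01×10⁵ m/s

Zero net Lorentz force requires |qE| = |q v×B|, i.e. E = vB.
v = E/B = 1.01×10⁵/0.168 = 6.01×10⁵ m/s.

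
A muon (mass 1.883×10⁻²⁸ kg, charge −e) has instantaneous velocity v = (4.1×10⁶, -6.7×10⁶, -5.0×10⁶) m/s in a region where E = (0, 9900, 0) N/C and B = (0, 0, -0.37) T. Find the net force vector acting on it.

v×B = (2.48×10⁶, 1.52×10⁶, 0) N/C.
E + v×B = (2.48×10⁶, 1.53×10⁶, 0) N/C.
F = q(E + v×B) = (−1.602×10⁻¹⁹ C)·(2.48×10⁶, 1.53×10⁶, 0) = (-3.97×10⁻¹³, -2.45×10⁻¹³, 0) N.

F ≈ (-3.97×10⁻¹³, -2.45×10⁻¹³, 0) N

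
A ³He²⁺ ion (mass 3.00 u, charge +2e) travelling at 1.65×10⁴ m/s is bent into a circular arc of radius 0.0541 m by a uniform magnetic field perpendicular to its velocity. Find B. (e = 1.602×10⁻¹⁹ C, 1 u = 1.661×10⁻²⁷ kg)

From |q|vB = mv²/r, B = mv/(|q|r).
B = (4.983×10⁻²⁷)(1.65×10⁴)/((3.204×10⁻¹⁹)(0.0541)) ≈ 4.74×10⁻³ T.

B ≈ 4.74×10⁻³ T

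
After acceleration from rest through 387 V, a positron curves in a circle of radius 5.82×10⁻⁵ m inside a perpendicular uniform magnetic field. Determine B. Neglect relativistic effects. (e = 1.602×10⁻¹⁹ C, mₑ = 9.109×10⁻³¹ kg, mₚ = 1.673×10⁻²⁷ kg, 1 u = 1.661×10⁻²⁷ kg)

v = √(2|q|V/m) = √(2·1.602×10⁻¹⁹·387/9.109×10⁻³¹) ≈ 1.167×10⁷ m/s.
B = mv/(|q|r) = (9.109×10⁻³¹)(1.167×10⁷)/((1.602×10⁻¹⁹)(5.82×10⁻⁵)) ≈ 1.14 T.

B ≈ 1.14 T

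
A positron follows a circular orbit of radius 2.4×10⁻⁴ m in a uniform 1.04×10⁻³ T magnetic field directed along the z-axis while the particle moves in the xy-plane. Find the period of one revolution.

T ≈ 3.44×10⁻⁸ s

The cyclotron period depends only on m, q, B: T = 2πm/(|q|B).
T = 2π(9.109×10⁻³¹)/((1.602×10⁻¹⁹)(1.04×10⁻³)) ≈ 3.44×10⁻⁸ s.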